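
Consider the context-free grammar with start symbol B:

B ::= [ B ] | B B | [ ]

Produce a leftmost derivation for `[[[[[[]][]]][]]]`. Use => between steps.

B => [B] => [[B]] => [[BB]] => [[[B]B]] => [[[[B]]B]] => [[[[BB]]B]] => [[[[[B]B]]B]] => [[[[[[]]B]]B]] => [[[[[[]][]]]B]] => [[[[[[]][]]][]]]

B => [B]   [B ::= [ B ]]
[B] => [[B]]   [B ::= [ B ]]
[[B]] => [[BB]]   [B ::= B B]
[[BB]] => [[[B]B]]   [B ::= [ B ]]
[[[B]B]] => [[[[B]]B]]   [B ::= [ B ]]
[[[[B]]B]] => [[[[BB]]B]]   [B ::= B B]
[[[[BB]]B]] => [[[[[B]B]]B]]   [B ::= [ B ]]
[[[[[B]B]]B]] => [[[[[[]]B]]B]]   [B ::= [ ]]
[[[[[[]]B]]B]] => [[[[[[]][]]]B]]   [B ::= [ ]]
[[[[[[]][]]]B]] => [[[[[[]][]]][]]]   [B ::= [ ]]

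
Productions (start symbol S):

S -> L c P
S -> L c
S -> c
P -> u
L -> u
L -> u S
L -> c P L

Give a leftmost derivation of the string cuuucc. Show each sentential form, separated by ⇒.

S ⇒ Lc   [S -> L c]
Lc ⇒ cPLc   [L -> c P L]
cPLc ⇒ cuLc   [P -> u]
cuLc ⇒ cuuSc   [L -> u S]
cuuSc ⇒ cuuLcc   [S -> L c]
cuuLcc ⇒ cuuucc   [L -> u]

S⇒Lc⇒cPLc⇒cuLc⇒cuuSc⇒cuuLcc⇒cuuucc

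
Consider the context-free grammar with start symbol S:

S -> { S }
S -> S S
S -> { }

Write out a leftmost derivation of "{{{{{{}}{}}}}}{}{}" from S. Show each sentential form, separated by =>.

S => SS   [S -> S S]
SS => {S}S   [S -> { S }]
{S}S => {{S}}S   [S -> { S }]
{{S}}S => {{{S}}}S   [S -> { S }]
{{{S}}}S => {{{{S}}}}S   [S -> { S }]
{{{{S}}}}S => {{{{SS}}}}S   [S -> S S]
{{{{SS}}}}S => {{{{{S}S}}}}S   [S -> { S }]
{{{{{S}S}}}}S => {{{{{{}}S}}}}S   [S -> { }]
{{{{{{}}S}}}}S => {{{{{{}}{}}}}}S   [S -> { }]
{{{{{{}}{}}}}}S => {{{{{{}}{}}}}}SS   [S -> S S]
{{{{{{}}{}}}}}SS => {{{{{{}}{}}}}}{}S   [S -> { }]
{{{{{{}}{}}}}}{}S => {{{{{{}}{}}}}}{}{}   [S -> { }]

S => SS => {S}S => {{S}}S => {{{S}}}S => {{{{S}}}}S => {{{{SS}}}}S => {{{{{S}S}}}}S => {{{{{{}}S}}}}S => {{{{{{}}{}}}}}S => {{{{{{}}{}}}}}SS => {{{{{{}}{}}}}}{}S => {{{{{{}}{}}}}}{}{}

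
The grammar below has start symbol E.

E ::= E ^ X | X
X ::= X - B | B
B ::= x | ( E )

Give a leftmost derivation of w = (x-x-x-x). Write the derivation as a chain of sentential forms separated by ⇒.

E ⇒ X ⇒ B ⇒ (E) ⇒ (X) ⇒ (X-B) ⇒ (X-B-B) ⇒ (X-B-B-B) ⇒ (B-B-B-B) ⇒ (x-B-B-B) ⇒ (x-x-B-B) ⇒ (x-x-x-B) ⇒ (x-x-x-x)

E ⇒ X   [E ::= X]
X ⇒ B   [X ::= B]
B ⇒ (E)   [B ::= ( E )]
(E) ⇒ (X)   [E ::= X]
(X) ⇒ (X-B)   [X ::= X - B]
(X-B) ⇒ (X-B-B)   [X ::= X - B]
(X-B-B) ⇒ (X-B-B-B)   [X ::= X - B]
(X-B-B-B) ⇒ (B-B-B-B)   [X ::= B]
(B-B-B-B) ⇒ (x-B-B-B)   [B ::= x]
(x-B-B-B) ⇒ (x-x-B-B)   [B ::= x]
(x-x-B-B) ⇒ (x-x-x-B)   [B ::= x]
(x-x-x-B) ⇒ (x-x-x-x)   [B ::= x]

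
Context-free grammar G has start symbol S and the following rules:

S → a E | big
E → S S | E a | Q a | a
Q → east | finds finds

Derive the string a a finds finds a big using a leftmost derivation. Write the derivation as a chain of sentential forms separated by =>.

S => a E   [S → a E]
a E => a S S   [E → S S]
a S S => a a E S   [S → a E]
a a E S => a a Q a S   [E → Q a]
a a Q a S => a a finds finds a S   [Q → finds finds]
a a finds finds a S => a a finds finds a big   [S → big]

S => a E => a S S => a a E S => a a Q a S => a a finds finds a S => a a finds finds a big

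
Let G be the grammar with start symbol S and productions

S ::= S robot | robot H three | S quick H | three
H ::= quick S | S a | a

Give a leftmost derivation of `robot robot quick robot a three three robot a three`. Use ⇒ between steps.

S ⇒ robot H three ⇒ robot S a three ⇒ robot S robot a three ⇒ robot robot H three robot a three ⇒ robot robot quick S three robot a three ⇒ robot robot quick robot H three three robot a three ⇒ robot robot quick robot a three three robot a three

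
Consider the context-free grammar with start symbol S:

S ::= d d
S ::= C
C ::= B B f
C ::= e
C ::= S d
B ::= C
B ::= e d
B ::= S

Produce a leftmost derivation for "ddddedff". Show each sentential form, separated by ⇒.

S⇒C⇒BBf⇒SBf⇒ddBf⇒ddSf⇒ddCf⇒ddBBff⇒ddSBff⇒ddddBff⇒ddddedff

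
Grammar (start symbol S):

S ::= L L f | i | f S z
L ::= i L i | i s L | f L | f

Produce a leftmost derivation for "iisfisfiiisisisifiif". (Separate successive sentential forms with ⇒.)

S ⇒ LLf ⇒ iLiLf ⇒ iisLiLf ⇒ iisfLiLf ⇒ iisfisLiLf ⇒ iisfisfiLf ⇒ iisfisfiiLif ⇒ iisfisfiiisLif ⇒ iisfisfiiisisLif ⇒ iisfisfiiisisisLif ⇒ iisfisfiiisisisiLiif ⇒ iisfisfiiisisisifiif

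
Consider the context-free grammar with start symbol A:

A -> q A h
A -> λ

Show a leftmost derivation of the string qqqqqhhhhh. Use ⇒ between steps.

A ⇒ qAh   [A -> q A h]
qAh ⇒ qqAhh   [A -> q A h]
qqAhh ⇒ qqqAhhh   [A -> q A h]
qqqAhhh ⇒ qqqqAhhhh   [A -> q A h]
qqqqAhhhh ⇒ qqqqqAhhhhh   [A -> q A h]
qqqqqAhhhhh ⇒ qqqqqhhhhh   [A -> λ]

A ⇒ qAh ⇒ qqAhh ⇒ qqqAhhh ⇒ qqqqAhhhh ⇒ qqqqqAhhhhh ⇒ qqqqqhhhhh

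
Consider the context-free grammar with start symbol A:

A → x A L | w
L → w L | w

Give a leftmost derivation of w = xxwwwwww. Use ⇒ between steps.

A⇒xAL⇒xxALL⇒xxwLL⇒xxwwL⇒xxwwwL⇒xxwwwwL⇒xxwwwwwL⇒xxwwwwww

A ⇒ xAL   [A → x A L]
xAL ⇒ xxALL   [A → x A L]
xxALL ⇒ xxwLL   [A → w]
xxwLL ⇒ xxwwL   [L → w]
xxwwL ⇒ xxwwwL   [L → w L]
xxwwwL ⇒ xxwwwwL   [L → w L]
xxwwwwL ⇒ xxwwwwwL   [L → w L]
xxwwwwwL ⇒ xxwwwwww   [L → w]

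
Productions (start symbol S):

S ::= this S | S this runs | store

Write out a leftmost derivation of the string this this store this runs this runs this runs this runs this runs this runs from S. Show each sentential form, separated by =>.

S => S this runs => this S this runs => this S this runs this runs => this S this runs this runs this runs => this this S this runs this runs this runs => this this S this runs this runs this runs this runs => this this S this runs this runs this runs this runs this runs => this this S this runs this runs this runs this runs this runs this runs => this this store this runs this runs this runs this runs this runs this runs

S => S this runs   [S ::= S this runs]
S this runs => this S this runs   [S ::= this S]
this S this runs => this S this runs this runs   [S ::= S this runs]
this S this runs this runs => this S this runs this runs this runs   [S ::= S this runs]
this S this runs this runs this runs => this this S this runs this runs this runs   [S ::= this S]
this this S this runs this runs this runs => this this S this runs this runs this runs this runs   [S ::= S this runs]
this this S this runs this runs this runs this runs => this this S this runs this runs this runs this runs this runs   [S ::= S this runs]
this this S this runs this runs this runs this runs this runs => this this S this runs this runs this runs this runs this runs this runs   [S ::= S this runs]
this this S this runs this runs this runs this runs this runs this runs => this this store this runs this runs this runs this runs this runs this runs   [S ::= store]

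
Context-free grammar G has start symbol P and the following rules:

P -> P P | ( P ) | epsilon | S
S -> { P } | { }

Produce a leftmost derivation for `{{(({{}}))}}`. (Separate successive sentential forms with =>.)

P => PP => SP => {P}P => {S}P => {{P}}P => {{(P)}}P => {{((P))}}P => {{((S))}}P => {{(({P}))}}P => {{(({S}))}}P => {{(({{}}))}}P => {{(({{}}))}}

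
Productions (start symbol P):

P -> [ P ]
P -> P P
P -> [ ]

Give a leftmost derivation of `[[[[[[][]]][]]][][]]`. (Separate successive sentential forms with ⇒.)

P ⇒ [P] ⇒ [PP] ⇒ [PPP] ⇒ [[P]PP] ⇒ [[[P]]PP] ⇒ [[[PP]]PP] ⇒ [[[[P]P]]PP] ⇒ [[[[[P]]P]]PP] ⇒ [[[[[PP]]P]]PP] ⇒ [[[[[[]P]]P]]PP] ⇒ [[[[[[][]]]P]]PP] ⇒ [[[[[[][]]][]]]PP] ⇒ [[[[[[][]]][]]][]P] ⇒ [[[[[[][]]][]]][][]]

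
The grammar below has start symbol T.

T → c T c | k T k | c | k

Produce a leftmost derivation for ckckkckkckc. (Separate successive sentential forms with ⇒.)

T⇒cTc⇒ckTkc⇒ckcTckc⇒ckckTkckc⇒ckckkTkkckc⇒ckckkckkckc

T ⇒ cTc   [T → c T c]
cTc ⇒ ckTkc   [T → k T k]
ckTkc ⇒ ckcTckc   [T → c T c]
ckcTckc ⇒ ckckTkckc   [T → k T k]
ckckTkckc ⇒ ckckkTkkckc   [T → k T k]
ckckkTkkckc ⇒ ckckkckkckc   [T → c]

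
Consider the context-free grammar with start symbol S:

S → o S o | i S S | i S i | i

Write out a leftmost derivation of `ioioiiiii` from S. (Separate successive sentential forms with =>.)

S => iSS   [S → i S S]
iSS => ioSoS   [S → o S o]
ioSoS => ioioS   [S → i]
ioioS => ioioiSi   [S → i S i]
ioioiSi => ioioiiSii   [S → i S i]
ioioiiSii => ioioiiiii   [S → i]

S => iSS => ioSoS => ioioS => ioioiSi => ioioiiSii => ioioiiiii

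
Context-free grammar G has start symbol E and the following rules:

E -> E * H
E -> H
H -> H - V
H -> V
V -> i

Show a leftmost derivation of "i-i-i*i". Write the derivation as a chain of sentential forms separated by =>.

E => E*H => H*H => H-V*H => H-V-V*H => V-V-V*H => i-V-V*H => i-i-V*H => i-i-i*H => i-i-i*V => i-i-i*i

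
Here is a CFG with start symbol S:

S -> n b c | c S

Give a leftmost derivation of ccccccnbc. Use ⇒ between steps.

S ⇒ cS ⇒ ccS ⇒ cccS ⇒ ccccS ⇒ cccccS ⇒ ccccccS ⇒ ccccccnbc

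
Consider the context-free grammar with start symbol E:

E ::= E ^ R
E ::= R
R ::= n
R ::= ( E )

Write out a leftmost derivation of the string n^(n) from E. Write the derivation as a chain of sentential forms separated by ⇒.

E ⇒ E^R   [E ::= E ^ R]
E^R ⇒ R^R   [E ::= R]
R^R ⇒ n^R   [R ::= n]
n^R ⇒ n^(E)   [R ::= ( E )]
n^(E) ⇒ n^(R)   [E ::= R]
n^(R) ⇒ n^(n)   [R ::= n]

E ⇒ E^R ⇒ R^R ⇒ n^R ⇒ n^(E) ⇒ n^(R) ⇒ n^(n)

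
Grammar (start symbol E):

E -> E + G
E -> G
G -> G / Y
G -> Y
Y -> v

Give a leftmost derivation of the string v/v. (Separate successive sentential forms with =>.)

E => G   [E -> G]
G => G/Y   [G -> G / Y]
G/Y => Y/Y   [G -> Y]
Y/Y => v/Y   [Y -> v]
v/Y => v/v   [Y -> v]

E => G => G/Y => Y/Y => v/Y => v/v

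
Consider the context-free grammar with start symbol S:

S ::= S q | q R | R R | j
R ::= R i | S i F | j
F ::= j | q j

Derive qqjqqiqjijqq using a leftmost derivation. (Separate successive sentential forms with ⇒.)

S ⇒ Sq ⇒ Sqq ⇒ qRqq ⇒ qSiFqq ⇒ qqRiFqq ⇒ qqSiFiFqq ⇒ qqSqiFiFqq ⇒ qqSqqiFiFqq ⇒ qqjqqiFiFqq ⇒ qqjqqiqjiFqq ⇒ qqjqqiqjijqq

S ⇒ Sq   [S ::= S q]
Sq ⇒ Sqq   [S ::= S q]
Sqq ⇒ qRqq   [S ::= q R]
qRqq ⇒ qSiFqq   [R ::= S i F]
qSiFqq ⇒ qqRiFqq   [S ::= q R]
qqRiFqq ⇒ qqSiFiFqq   [R ::= S i F]
qqSiFiFqq ⇒ qqSqiFiFqq   [S ::= S q]
qqSqiFiFqq ⇒ qqSqqiFiFqq   [S ::= S q]
qqSqqiFiFqq ⇒ qqjqqiFiFqq   [S ::= j]
qqjqqiFiFqq ⇒ qqjqqiqjiFqq   [F ::= q j]
qqjqqiqjiFqq ⇒ qqjqqiqjijqq   [F ::= j]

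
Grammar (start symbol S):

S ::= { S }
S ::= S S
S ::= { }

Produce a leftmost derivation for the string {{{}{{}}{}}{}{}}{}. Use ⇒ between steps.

S ⇒ SS ⇒ {S}S ⇒ {SS}S ⇒ {SSS}S ⇒ {{S}SS}S ⇒ {{SS}SS}S ⇒ {{{}S}SS}S ⇒ {{{}SS}SS}S ⇒ {{{}{S}S}SS}S ⇒ {{{}{{}}S}SS}S ⇒ {{{}{{}}{}}SS}S ⇒ {{{}{{}}{}}{}S}S ⇒ {{{}{{}}{}}{}{}}S ⇒ {{{}{{}}{}}{}{}}{}

S ⇒ SS   [S ::= S S]
SS ⇒ {S}S   [S ::= { S }]
{S}S ⇒ {SS}S   [S ::= S S]
{SS}S ⇒ {SSS}S   [S ::= S S]
{SSS}S ⇒ {{S}SS}S   [S ::= { S }]
{{S}SS}S ⇒ {{SS}SS}S   [S ::= S S]
{{SS}SS}S ⇒ {{{}S}SS}S   [S ::= { }]
{{{}S}SS}S ⇒ {{{}SS}SS}S   [S ::= S S]
{{{}SS}SS}S ⇒ {{{}{S}S}SS}S   [S ::= { S }]
{{{}{S}S}SS}S ⇒ {{{}{{}}S}SS}S   [S ::= { }]
{{{}{{}}S}SS}S ⇒ {{{}{{}}{}}SS}S   [S ::= { }]
{{{}{{}}{}}SS}S ⇒ {{{}{{}}{}}{}S}S   [S ::= { }]
{{{}{{}}{}}{}S}S ⇒ {{{}{{}}{}}{}{}}S   [S ::= { }]
{{{}{{}}{}}{}{}}S ⇒ {{{}{{}}{}}{}{}}{}   [S ::= { }]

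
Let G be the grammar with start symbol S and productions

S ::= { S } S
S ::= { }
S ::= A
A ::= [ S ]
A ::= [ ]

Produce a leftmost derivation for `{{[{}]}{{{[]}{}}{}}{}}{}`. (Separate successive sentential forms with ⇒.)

S ⇒ {S}S ⇒ {{S}S}S ⇒ {{A}S}S ⇒ {{[S]}S}S ⇒ {{[{}]}S}S ⇒ {{[{}]}{S}S}S ⇒ {{[{}]}{{S}S}S}S ⇒ {{[{}]}{{{S}S}S}S}S ⇒ {{[{}]}{{{A}S}S}S}S ⇒ {{[{}]}{{{[]}S}S}S}S ⇒ {{[{}]}{{{[]}{}}S}S}S ⇒ {{[{}]}{{{[]}{}}{}}S}S ⇒ {{[{}]}{{{[]}{}}{}}{}}S ⇒ {{[{}]}{{{[]}{}}{}}{}}{}

S ⇒ {S}S   [S ::= { S } S]
{S}S ⇒ {{S}S}S   [S ::= { S } S]
{{S}S}S ⇒ {{A}S}S   [S ::= A]
{{A}S}S ⇒ {{[S]}S}S   [A ::= [ S ]]
{{[S]}S}S ⇒ {{[{}]}S}S   [S ::= { }]
{{[{}]}S}S ⇒ {{[{}]}{S}S}S   [S ::= { S } S]
{{[{}]}{S}S}S ⇒ {{[{}]}{{S}S}S}S   [S ::= { S } S]
{{[{}]}{{S}S}S}S ⇒ {{[{}]}{{{S}S}S}S}S   [S ::= { S } S]
{{[{}]}{{{S}S}S}S}S ⇒ {{[{}]}{{{A}S}S}S}S   [S ::= A]
{{[{}]}{{{A}S}S}S}S ⇒ {{[{}]}{{{[]}S}S}S}S   [A ::= [ ]]
{{[{}]}{{{[]}S}S}S}S ⇒ {{[{}]}{{{[]}{}}S}S}S   [S ::= { }]
{{[{}]}{{{[]}{}}S}S}S ⇒ {{[{}]}{{{[]}{}}{}}S}S   [S ::= { }]
{{[{}]}{{{[]}{}}{}}S}S ⇒ {{[{}]}{{{[]}{}}{}}{}}S   [S ::= { }]
{{[{}]}{{{[]}{}}{}}{}}S ⇒ {{[{}]}{{{[]}{}}{}}{}}{}   [S ::= { }]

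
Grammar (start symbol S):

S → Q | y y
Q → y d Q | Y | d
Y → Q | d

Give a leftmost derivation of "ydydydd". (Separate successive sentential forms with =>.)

S => Q => ydQ => ydydQ => ydydydQ => ydydydd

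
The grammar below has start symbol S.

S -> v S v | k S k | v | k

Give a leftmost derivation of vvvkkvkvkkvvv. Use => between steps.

S => vSv => vvSvv => vvvSvvv => vvvkSkvvv => vvvkkSkkvvv => vvvkkvSvkkvvv => vvvkkvkvkkvvv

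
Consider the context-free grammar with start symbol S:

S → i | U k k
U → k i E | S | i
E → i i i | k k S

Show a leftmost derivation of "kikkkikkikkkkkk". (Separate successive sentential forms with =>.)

S=>Ukk=>Skk=>Ukkkk=>kiEkkkk=>kikkSkkkk=>kikkUkkkkkk=>kikkkiEkkkkkk=>kikkkikkSkkkkkk=>kikkkikkikkkkkk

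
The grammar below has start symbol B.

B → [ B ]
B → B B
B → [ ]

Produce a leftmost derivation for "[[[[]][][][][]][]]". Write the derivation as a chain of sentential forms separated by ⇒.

B ⇒ [B] ⇒ [BB] ⇒ [[B]B] ⇒ [[BB]B] ⇒ [[BBB]B] ⇒ [[BBBB]B] ⇒ [[BBBBB]B] ⇒ [[[B]BBBB]B] ⇒ [[[[]]BBBB]B] ⇒ [[[[]][]BBB]B] ⇒ [[[[]][][]BB]B] ⇒ [[[[]][][][]B]B] ⇒ [[[[]][][][][]]B] ⇒ [[[[]][][][][]][]]

B ⇒ [B]   [B → [ B ]]
[B] ⇒ [BB]   [B → B B]
[BB] ⇒ [[B]B]   [B → [ B ]]
[[B]B] ⇒ [[BB]B]   [B → B B]
[[BB]B] ⇒ [[BBB]B]   [B → B B]
[[BBB]B] ⇒ [[BBBB]B]   [B → B B]
[[BBBB]B] ⇒ [[BBBBB]B]   [B → B B]
[[BBBBB]B] ⇒ [[[B]BBBB]B]   [B → [ B ]]
[[[B]BBBB]B] ⇒ [[[[]]BBBB]B]   [B → [ ]]
[[[[]]BBBB]B] ⇒ [[[[]][]BBB]B]   [B → [ ]]
[[[[]][]BBB]B] ⇒ [[[[]][][]BB]B]   [B → [ ]]
[[[[]][][]BB]B] ⇒ [[[[]][][][]B]B]   [B → [ ]]
[[[[]][][][]B]B] ⇒ [[[[]][][][][]]B]   [B → [ ]]
[[[[]][][][][]]B] ⇒ [[[[]][][][][]][]]   [B → [ ]]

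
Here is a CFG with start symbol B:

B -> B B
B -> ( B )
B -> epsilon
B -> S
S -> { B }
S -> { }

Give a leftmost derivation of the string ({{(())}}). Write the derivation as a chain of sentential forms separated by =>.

B=>(B)=>(S)=>({B})=>({S})=>({{B}})=>({{BB}})=>({{(B)B}})=>({{((B))B}})=>({{(())B}})=>({{(())}})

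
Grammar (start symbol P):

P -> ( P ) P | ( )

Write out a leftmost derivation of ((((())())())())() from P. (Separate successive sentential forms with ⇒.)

P ⇒ (P)P ⇒ ((P)P)P ⇒ (((P)P)P)P ⇒ ((((P)P)P)P)P ⇒ ((((())P)P)P)P ⇒ ((((())())P)P)P ⇒ ((((())())())P)P ⇒ ((((())())())())P ⇒ ((((())())())())()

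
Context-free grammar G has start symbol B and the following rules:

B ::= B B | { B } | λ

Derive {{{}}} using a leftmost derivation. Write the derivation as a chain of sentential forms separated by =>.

B => {B} => {BB} => {{B}B} => {{{B}}B} => {{{}}B} => {{{}}}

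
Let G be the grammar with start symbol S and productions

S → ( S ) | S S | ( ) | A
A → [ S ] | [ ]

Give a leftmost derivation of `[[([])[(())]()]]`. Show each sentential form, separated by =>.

S => A => [S] => [A] => [[S]] => [[SS]] => [[SSS]] => [[(S)SS]] => [[(A)SS]] => [[([])SS]] => [[([])AS]] => [[([])[S]S]] => [[([])[(S)]S]] => [[([])[(())]S]] => [[([])[(())]()]]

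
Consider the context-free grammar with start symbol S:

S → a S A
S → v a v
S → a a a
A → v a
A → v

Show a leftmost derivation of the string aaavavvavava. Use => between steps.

S => aSA   [S → a S A]
aSA => aaSAA   [S → a S A]
aaSAA => aaaSAAA   [S → a S A]
aaaSAAA => aaavavAAA   [S → v a v]
aaavavAAA => aaavavvaAA   [A → v a]
aaavavvaAA => aaavavvavaA   [A → v a]
aaavavvavaA => aaavavvavava   [A → v a]

S => aSA => aaSAA => aaaSAAA => aaavavAAA => aaavavvaAA => aaavavvavaA => aaavavvavava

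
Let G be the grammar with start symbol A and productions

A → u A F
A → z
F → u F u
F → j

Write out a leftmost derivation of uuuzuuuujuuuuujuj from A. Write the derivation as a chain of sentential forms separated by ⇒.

A ⇒ uAF   [A → u A F]
uAF ⇒ uuAFF   [A → u A F]
uuAFF ⇒ uuuAFFF   [A → u A F]
uuuAFFF ⇒ uuuzFFF   [A → z]
uuuzFFF ⇒ uuuzuFuFF   [F → u F u]
uuuzuFuFF ⇒ uuuzuuFuuFF   [F → u F u]
uuuzuuFuuFF ⇒ uuuzuuuFuuuFF   [F → u F u]
uuuzuuuFuuuFF ⇒ uuuzuuuuFuuuuFF   [F → u F u]
uuuzuuuuFuuuuFF ⇒ uuuzuuuujuuuuFF   [F → j]
uuuzuuuujuuuuFF ⇒ uuuzuuuujuuuuuFuF   [F → u F u]
uuuzuuuujuuuuuFuF ⇒ uuuzuuuujuuuuujuF   [F → j]
uuuzuuuujuuuuujuF ⇒ uuuzuuuujuuuuujuj   [F → j]

A ⇒ uAF ⇒ uuAFF ⇒ uuuAFFF ⇒ uuuzFFF ⇒ uuuzuFuFF ⇒ uuuzuuFuuFF ⇒ uuuzuuuFuuuFF ⇒ uuuzuuuuFuuuuFF ⇒ uuuzuuuujuuuuFF ⇒ uuuzuuuujuuuuuFuF ⇒ uuuzuuuujuuuuujuF ⇒ uuuzuuuujuuuuujuj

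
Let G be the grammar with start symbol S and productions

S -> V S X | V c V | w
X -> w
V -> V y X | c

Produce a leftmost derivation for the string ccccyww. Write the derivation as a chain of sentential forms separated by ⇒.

S ⇒ VSX ⇒ cSX ⇒ cVcVX ⇒ cccVX ⇒ cccVyXX ⇒ ccccyXX ⇒ ccccywX ⇒ ccccyww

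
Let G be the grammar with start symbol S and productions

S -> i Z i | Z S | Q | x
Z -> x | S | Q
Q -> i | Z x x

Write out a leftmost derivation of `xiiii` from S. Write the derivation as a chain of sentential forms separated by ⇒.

S ⇒ ZS ⇒ xS ⇒ xZS ⇒ xSS ⇒ xQS ⇒ xiS ⇒ xiiZi ⇒ xiiQi ⇒ xiiii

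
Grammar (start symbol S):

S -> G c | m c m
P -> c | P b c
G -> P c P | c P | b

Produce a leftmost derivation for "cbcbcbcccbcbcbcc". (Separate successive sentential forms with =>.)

S => Gc   [S -> G c]
Gc => PcPc   [G -> P c P]
PcPc => PbccPc   [P -> P b c]
PbccPc => PbcbccPc   [P -> P b c]
PbcbccPc => PbcbcbccPc   [P -> P b c]
PbcbcbccPc => cbcbcbccPc   [P -> c]
cbcbcbccPc => cbcbcbccPbcc   [P -> P b c]
cbcbcbccPbcc => cbcbcbccPbcbcc   [P -> P b c]
cbcbcbccPbcbcc => cbcbcbccPbcbcbcc   [P -> P b c]
cbcbcbccPbcbcbcc => cbcbcbcccbcbcbcc   [P -> c]

S=>Gc=>PcPc=>PbccPc=>PbcbccPc=>PbcbcbccPc=>cbcbcbccPc=>cbcbcbccPbcc=>cbcbcbccPbcbcc=>cbcbcbccPbcbcbcc=>cbcbcbcccbcbcbcc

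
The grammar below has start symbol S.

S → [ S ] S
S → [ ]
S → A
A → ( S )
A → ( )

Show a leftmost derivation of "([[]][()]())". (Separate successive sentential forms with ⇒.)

S ⇒ A ⇒ (S) ⇒ ([S]S) ⇒ ([[]]S) ⇒ ([[]][S]S) ⇒ ([[]][A]S) ⇒ ([[]][()]S) ⇒ ([[]][()]A) ⇒ ([[]][()]())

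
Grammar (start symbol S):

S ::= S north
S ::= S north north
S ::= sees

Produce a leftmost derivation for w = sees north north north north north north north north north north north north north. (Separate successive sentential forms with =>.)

S => S north north => S north north north => S north north north north => S north north north north north north => S north north north north north north north north => S north north north north north north north north north north => S north north north north north north north north north north north => S north north north north north north north north north north north north north => sees north north north north north north north north north north north north north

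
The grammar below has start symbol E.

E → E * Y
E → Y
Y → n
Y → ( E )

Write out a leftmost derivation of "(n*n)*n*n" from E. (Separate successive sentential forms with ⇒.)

E ⇒ E*Y ⇒ E*Y*Y ⇒ Y*Y*Y ⇒ (E)*Y*Y ⇒ (E*Y)*Y*Y ⇒ (Y*Y)*Y*Y ⇒ (n*Y)*Y*Y ⇒ (n*n)*Y*Y ⇒ (n*n)*n*Y ⇒ (n*n)*n*n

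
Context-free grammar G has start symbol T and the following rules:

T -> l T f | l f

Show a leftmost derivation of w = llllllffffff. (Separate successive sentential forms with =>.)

T => lTf => llTff => lllTfff => llllTffff => lllllTfffff => llllllffffff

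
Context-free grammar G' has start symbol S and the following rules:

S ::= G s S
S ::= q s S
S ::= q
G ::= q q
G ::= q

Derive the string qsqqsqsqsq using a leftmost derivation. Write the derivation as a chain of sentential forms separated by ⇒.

S⇒GsS⇒qsS⇒qsGsS⇒qsqqsS⇒qsqqsqsS⇒qsqqsqsqsS⇒qsqqsqsqsq

S ⇒ GsS   [S ::= G s S]
GsS ⇒ qsS   [G ::= q]
qsS ⇒ qsGsS   [S ::= G s S]
qsGsS ⇒ qsqqsS   [G ::= q q]
qsqqsS ⇒ qsqqsqsS   [S ::= q s S]
qsqqsqsS ⇒ qsqqsqsqsS   [S ::= q s S]
qsqqsqsqsS ⇒ qsqqsqsqsq   [S ::= q]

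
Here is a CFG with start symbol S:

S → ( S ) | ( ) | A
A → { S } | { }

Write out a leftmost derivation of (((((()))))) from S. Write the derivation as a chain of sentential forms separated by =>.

S => (S)   [S → ( S )]
(S) => ((S))   [S → ( S )]
((S)) => (((S)))   [S → ( S )]
(((S))) => ((((S))))   [S → ( S )]
((((S)))) => (((((S)))))   [S → ( S )]
(((((S))))) => (((((())))))   [S → ( )]

S=>(S)=>((S))=>(((S)))=>((((S))))=>(((((S)))))=>(((((())))))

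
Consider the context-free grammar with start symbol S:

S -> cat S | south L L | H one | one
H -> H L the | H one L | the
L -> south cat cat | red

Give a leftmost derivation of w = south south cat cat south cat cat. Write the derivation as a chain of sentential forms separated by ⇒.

S ⇒ south L L ⇒ south south cat cat L ⇒ south south cat cat south cat cat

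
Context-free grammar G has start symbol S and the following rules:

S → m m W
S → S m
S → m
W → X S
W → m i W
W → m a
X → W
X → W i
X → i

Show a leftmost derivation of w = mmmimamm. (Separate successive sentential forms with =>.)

S => mmW   [S → m m W]
mmW => mmXS   [W → X S]
mmXS => mmWS   [X → W]
mmWS => mmXSS   [W → X S]
mmXSS => mmWSS   [X → W]
mmWSS => mmmiWSS   [W → m i W]
mmmiWSS => mmmimaSS   [W → m a]
mmmimaSS => mmmimamS   [S → m]
mmmimamS => mmmimamm   [S → m]

S=>mmW=>mmXS=>mmWS=>mmXSS=>mmWSS=>mmmiWSS=>mmmimaSS=>mmmimamS=>mmmimamm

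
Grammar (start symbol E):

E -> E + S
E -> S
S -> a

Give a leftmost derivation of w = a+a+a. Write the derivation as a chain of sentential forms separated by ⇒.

E ⇒ E+S ⇒ E+S+S ⇒ S+S+S ⇒ a+S+S ⇒ a+a+S ⇒ a+a+a

E ⇒ E+S   [E -> E + S]
E+S ⇒ E+S+S   [E -> E + S]
E+S+S ⇒ S+S+S   [E -> S]
S+S+S ⇒ a+S+S   [S -> a]
a+S+S ⇒ a+a+S   [S -> a]
a+a+S ⇒ a+a+a   [S -> a]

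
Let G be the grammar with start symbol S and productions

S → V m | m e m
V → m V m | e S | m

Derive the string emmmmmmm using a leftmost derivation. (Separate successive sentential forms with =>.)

S => Vm   [S → V m]
Vm => eSm   [V → e S]
eSm => eVmm   [S → V m]
eVmm => emVmmm   [V → m V m]
emVmmm => emmVmmmm   [V → m V m]
emmVmmmm => emmmmmmm   [V → m]

S=>Vm=>eSm=>eVmm=>emVmmm=>emmVmmmm=>emmmmmmm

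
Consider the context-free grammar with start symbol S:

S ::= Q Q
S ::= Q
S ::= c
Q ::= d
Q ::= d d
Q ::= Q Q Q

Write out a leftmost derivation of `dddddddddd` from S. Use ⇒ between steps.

S ⇒ QQ ⇒ QQQQ ⇒ QQQQQQ ⇒ QQQQQQQQ ⇒ dQQQQQQQ ⇒ ddQQQQQQ ⇒ ddddQQQQQ ⇒ dddddQQQQ ⇒ ddddddQQQ ⇒ ddddddddQQ ⇒ dddddddddQ ⇒ dddddddddd

S ⇒ QQ   [S ::= Q Q]
QQ ⇒ QQQQ   [Q ::= Q Q Q]
QQQQ ⇒ QQQQQQ   [Q ::= Q Q Q]
QQQQQQ ⇒ QQQQQQQQ   [Q ::= Q Q Q]
QQQQQQQQ ⇒ dQQQQQQQ   [Q ::= d]
dQQQQQQQ ⇒ ddQQQQQQ   [Q ::= d]
ddQQQQQQ ⇒ ddddQQQQQ   [Q ::= d d]
ddddQQQQQ ⇒ dddddQQQQ   [Q ::= d]
dddddQQQQ ⇒ ddddddQQQ   [Q ::= d]
ddddddQQQ ⇒ ddddddddQQ   [Q ::= d d]
ddddddddQQ ⇒ dddddddddQ   [Q ::= d]
dddddddddQ ⇒ dddddddddd   [Q ::= d]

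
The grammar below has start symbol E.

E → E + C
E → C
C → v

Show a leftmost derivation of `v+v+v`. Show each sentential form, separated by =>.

E => E+C   [E → E + C]
E+C => E+C+C   [E → E + C]
E+C+C => C+C+C   [E → C]
C+C+C => v+C+C   [C → v]
v+C+C => v+v+C   [C → v]
v+v+C => v+v+v   [C → v]

E => E+C => E+C+C => C+C+C => v+C+C => v+v+C => v+v+v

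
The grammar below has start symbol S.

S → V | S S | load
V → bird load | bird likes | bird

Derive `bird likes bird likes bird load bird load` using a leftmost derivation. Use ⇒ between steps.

S ⇒ S S ⇒ V S ⇒ bird likes S ⇒ bird likes S S ⇒ bird likes S S S ⇒ bird likes V S S ⇒ bird likes bird likes S S ⇒ bird likes bird likes V S ⇒ bird likes bird likes bird load S ⇒ bird likes bird likes bird load S S ⇒ bird likes bird likes bird load V S ⇒ bird likes bird likes bird load bird S ⇒ bird likes bird likes bird load bird load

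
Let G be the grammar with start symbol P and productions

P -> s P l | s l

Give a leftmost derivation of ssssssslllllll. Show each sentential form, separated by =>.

P => sPl => ssPll => sssPlll => ssssPllll => sssssPlllll => ssssssPllllll => ssssssslllllll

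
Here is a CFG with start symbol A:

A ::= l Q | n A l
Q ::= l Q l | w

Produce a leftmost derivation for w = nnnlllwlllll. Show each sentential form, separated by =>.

A => nAl   [A ::= n A l]
nAl => nnAll   [A ::= n A l]
nnAll => nnnAlll   [A ::= n A l]
nnnAlll => nnnlQlll   [A ::= l Q]
nnnlQlll => nnnllQllll   [Q ::= l Q l]
nnnllQllll => nnnlllQlllll   [Q ::= l Q l]
nnnlllQlllll => nnnlllwlllll   [Q ::= w]

A => nAl => nnAll => nnnAlll => nnnlQlll => nnnllQllll => nnnlllQlllll => nnnlllwlllll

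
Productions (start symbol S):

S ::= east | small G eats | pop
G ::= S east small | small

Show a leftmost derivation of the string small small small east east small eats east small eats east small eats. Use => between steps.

S => small G eats   [S ::= small G eats]
small G eats => small S east small eats   [G ::= S east small]
small S east small eats => small small G eats east small eats   [S ::= small G eats]
small small G eats east small eats => small small S east small eats east small eats   [G ::= S east small]
small small S east small eats east small eats => small small small G eats east small eats east small eats   [S ::= small G eats]
small small small G eats east small eats east small eats => small small small S east small eats east small eats east small eats   [G ::= S east small]
small small small S east small eats east small eats east small eats => small small small east east small eats east small eats east small eats   [S ::= east]

S => small G eats => small S east small eats => small small G eats east small eats => small small S east small eats east small eats => small small small G eats east small eats east small eats => small small small S east small eats east small eats east small eats => small small small east east small eats east small eats east small eats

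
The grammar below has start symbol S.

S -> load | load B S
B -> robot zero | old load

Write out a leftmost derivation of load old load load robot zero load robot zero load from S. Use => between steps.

S => load B S => load old load S => load old load load B S => load old load load robot zero S => load old load load robot zero load B S => load old load load robot zero load robot zero S => load old load load robot zero load robot zero load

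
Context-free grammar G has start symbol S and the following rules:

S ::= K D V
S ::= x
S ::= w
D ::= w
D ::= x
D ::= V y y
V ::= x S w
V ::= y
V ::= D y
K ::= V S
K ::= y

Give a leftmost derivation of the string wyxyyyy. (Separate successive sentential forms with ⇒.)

S ⇒ KDV ⇒ VSDV ⇒ DySDV ⇒ wySDV ⇒ wyxDV ⇒ wyxVyyV ⇒ wyxyyyV ⇒ wyxyyyy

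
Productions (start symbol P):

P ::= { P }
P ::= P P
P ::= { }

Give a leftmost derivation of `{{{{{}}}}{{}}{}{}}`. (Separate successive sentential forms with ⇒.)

P ⇒ {P} ⇒ {PP} ⇒ {PPP} ⇒ {PPPP} ⇒ {{P}PPP} ⇒ {{{P}}PPP} ⇒ {{{{P}}}PPP} ⇒ {{{{{}}}}PPP} ⇒ {{{{{}}}}{P}PP} ⇒ {{{{{}}}}{{}}PP} ⇒ {{{{{}}}}{{}}{}P} ⇒ {{{{{}}}}{{}}{}{}}

P ⇒ {P}   [P ::= { P }]
{P} ⇒ {PP}   [P ::= P P]
{PP} ⇒ {PPP}   [P ::= P P]
{PPP} ⇒ {PPPP}   [P ::= P P]
{PPPP} ⇒ {{P}PPP}   [P ::= { P }]
{{P}PPP} ⇒ {{{P}}PPP}   [P ::= { P }]
{{{P}}PPP} ⇒ {{{{P}}}PPP}   [P ::= { P }]
{{{{P}}}PPP} ⇒ {{{{{}}}}PPP}   [P ::= { }]
{{{{{}}}}PPP} ⇒ {{{{{}}}}{P}PP}   [P ::= { P }]
{{{{{}}}}{P}PP} ⇒ {{{{{}}}}{{}}PP}   [P ::= { }]
{{{{{}}}}{{}}PP} ⇒ {{{{{}}}}{{}}{}P}   [P ::= { }]
{{{{{}}}}{{}}{}P} ⇒ {{{{{}}}}{{}}{}{}}   [P ::= { }]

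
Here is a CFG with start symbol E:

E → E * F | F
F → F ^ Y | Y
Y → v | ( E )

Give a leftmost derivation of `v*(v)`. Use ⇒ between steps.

E⇒E*F⇒F*F⇒Y*F⇒v*F⇒v*Y⇒v*(E)⇒v*(F)⇒v*(Y)⇒v*(v)

E ⇒ E*F   [E → E * F]
E*F ⇒ F*F   [E → F]
F*F ⇒ Y*F   [F → Y]
Y*F ⇒ v*F   [Y → v]
v*F ⇒ v*Y   [F → Y]
v*Y ⇒ v*(E)   [Y → ( E )]
v*(E) ⇒ v*(F)   [E → F]
v*(F) ⇒ v*(Y)   [F → Y]
v*(Y) ⇒ v*(v)   [Y → v]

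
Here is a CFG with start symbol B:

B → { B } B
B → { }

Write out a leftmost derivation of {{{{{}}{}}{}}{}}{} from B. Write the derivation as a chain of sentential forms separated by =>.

B => {B}B => {{B}B}B => {{{B}B}B}B => {{{{B}B}B}B}B => {{{{{}}B}B}B}B => {{{{{}}{}}B}B}B => {{{{{}}{}}{}}B}B => {{{{{}}{}}{}}{}}B => {{{{{}}{}}{}}{}}{}

B => {B}B   [B → { B } B]
{B}B => {{B}B}B   [B → { B } B]
{{B}B}B => {{{B}B}B}B   [B → { B } B]
{{{B}B}B}B => {{{{B}B}B}B}B   [B → { B } B]
{{{{B}B}B}B}B => {{{{{}}B}B}B}B   [B → { }]
{{{{{}}B}B}B}B => {{{{{}}{}}B}B}B   [B → { }]
{{{{{}}{}}B}B}B => {{{{{}}{}}{}}B}B   [B → { }]
{{{{{}}{}}{}}B}B => {{{{{}}{}}{}}{}}B   [B → { }]
{{{{{}}{}}{}}{}}B => {{{{{}}{}}{}}{}}{}   [B → { }]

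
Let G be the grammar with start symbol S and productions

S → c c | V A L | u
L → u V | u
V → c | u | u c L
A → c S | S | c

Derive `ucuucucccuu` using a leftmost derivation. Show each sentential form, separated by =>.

S => VAL => ucLAL => ucuVAL => ucuucLAL => ucuucuVAL => ucuucucAL => ucuucucSL => ucuucucccL => ucuucucccuV => ucuucucccuu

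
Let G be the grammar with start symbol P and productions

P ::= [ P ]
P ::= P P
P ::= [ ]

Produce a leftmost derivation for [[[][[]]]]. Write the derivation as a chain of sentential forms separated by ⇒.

P⇒[P]⇒[[P]]⇒[[PP]]⇒[[[]P]]⇒[[[][P]]]⇒[[[][[]]]]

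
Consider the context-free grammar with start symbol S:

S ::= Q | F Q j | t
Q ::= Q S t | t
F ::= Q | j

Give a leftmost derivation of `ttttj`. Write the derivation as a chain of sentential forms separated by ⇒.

S ⇒ FQj ⇒ QQj ⇒ QStQj ⇒ tStQj ⇒ tttQj ⇒ ttttj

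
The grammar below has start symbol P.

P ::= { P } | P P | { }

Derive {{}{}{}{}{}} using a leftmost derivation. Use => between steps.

P => {P} => {PP} => {PPP} => {PPPP} => {PPPPP} => {{}PPPP} => {{}{}PPP} => {{}{}{}PP} => {{}{}{}{}P} => {{}{}{}{}{}}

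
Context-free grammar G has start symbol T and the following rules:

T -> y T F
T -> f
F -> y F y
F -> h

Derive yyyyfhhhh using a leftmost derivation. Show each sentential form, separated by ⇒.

T ⇒ yTF   [T -> y T F]
yTF ⇒ yyTFF   [T -> y T F]
yyTFF ⇒ yyyTFFF   [T -> y T F]
yyyTFFF ⇒ yyyyTFFFF   [T -> y T F]
yyyyTFFFF ⇒ yyyyfFFFF   [T -> f]
yyyyfFFFF ⇒ yyyyfhFFF   [F -> h]
yyyyfhFFF ⇒ yyyyfhhFF   [F -> h]
yyyyfhhFF ⇒ yyyyfhhhF   [F -> h]
yyyyfhhhF ⇒ yyyyfhhhh   [F -> h]

T ⇒ yTF ⇒ yyTFF ⇒ yyyTFFF ⇒ yyyyTFFFF ⇒ yyyyfFFFF ⇒ yyyyfhFFF ⇒ yyyyfhhFF ⇒ yyyyfhhhF ⇒ yyyyfhhhh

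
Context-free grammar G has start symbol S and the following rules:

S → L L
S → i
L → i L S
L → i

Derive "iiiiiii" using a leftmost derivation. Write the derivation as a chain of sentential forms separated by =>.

S => LL => iLSL => iiSL => iiLLL => iiiLSLL => iiiiSLL => iiiiiLL => iiiiiiL => iiiiiii

S => LL   [S → L L]
LL => iLSL   [L → i L S]
iLSL => iiSL   [L → i]
iiSL => iiLLL   [S → L L]
iiLLL => iiiLSLL   [L → i L S]
iiiLSLL => iiiiSLL   [L → i]
iiiiSLL => iiiiiLL   [S → i]
iiiiiLL => iiiiiiL   [L → i]
iiiiiiL => iiiiiii   [L → i]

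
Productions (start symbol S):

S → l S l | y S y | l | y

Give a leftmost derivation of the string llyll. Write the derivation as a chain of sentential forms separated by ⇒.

S ⇒ lSl ⇒ llSll ⇒ llyll

S ⇒ lSl   [S → l S l]
lSl ⇒ llSll   [S → l S l]
llSll ⇒ llyll   [S → y]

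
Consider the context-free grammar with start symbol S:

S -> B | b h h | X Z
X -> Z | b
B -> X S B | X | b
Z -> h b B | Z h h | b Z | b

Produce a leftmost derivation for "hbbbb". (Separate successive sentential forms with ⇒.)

S⇒B⇒XSB⇒ZSB⇒hbBSB⇒hbXSB⇒hbbSB⇒hbbBB⇒hbbXB⇒hbbbB⇒hbbbb

S ⇒ B   [S -> B]
B ⇒ XSB   [B -> X S B]
XSB ⇒ ZSB   [X -> Z]
ZSB ⇒ hbBSB   [Z -> h b B]
hbBSB ⇒ hbXSB   [B -> X]
hbXSB ⇒ hbbSB   [X -> b]
hbbSB ⇒ hbbBB   [S -> B]
hbbBB ⇒ hbbXB   [B -> X]
hbbXB ⇒ hbbbB   [X -> b]
hbbbB ⇒ hbbbb   [B -> b]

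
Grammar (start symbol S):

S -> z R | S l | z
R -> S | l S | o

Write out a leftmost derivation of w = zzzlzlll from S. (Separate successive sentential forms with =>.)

S=>zR=>zS=>zSl=>zSll=>zzRll=>zzSll=>zzzRll=>zzzlSll=>zzzlSlll=>zzzlzlll

S => zR   [S -> z R]
zR => zS   [R -> S]
zS => zSl   [S -> S l]
zSl => zSll   [S -> S l]
zSll => zzRll   [S -> z R]
zzRll => zzSll   [R -> S]
zzSll => zzzRll   [S -> z R]
zzzRll => zzzlSll   [R -> l S]
zzzlSll => zzzlSlll   [S -> S l]
zzzlSlll => zzzlzlll   [S -> z]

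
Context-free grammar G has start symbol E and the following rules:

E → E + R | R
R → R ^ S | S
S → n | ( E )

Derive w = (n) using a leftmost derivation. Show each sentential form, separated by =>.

E=>R=>S=>(E)=>(R)=>(S)=>(n)

E => R   [E → R]
R => S   [R → S]
S => (E)   [S → ( E )]
(E) => (R)   [E → R]
(R) => (S)   [R → S]
(S) => (n)   [S → n]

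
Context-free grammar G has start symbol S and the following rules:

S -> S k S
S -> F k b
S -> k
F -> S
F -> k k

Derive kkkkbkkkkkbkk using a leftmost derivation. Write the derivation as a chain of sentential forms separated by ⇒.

S ⇒ SkS ⇒ FkbkS ⇒ SkbkS ⇒ SkSkbkS ⇒ SkSkSkbkS ⇒ SkSkSkSkbkS ⇒ kkSkSkSkbkS ⇒ kkFkbkSkSkbkS ⇒ kkSkbkSkSkbkS ⇒ kkkkbkSkSkbkS ⇒ kkkkbkkkSkbkS ⇒ kkkkbkkkkkbkS ⇒ kkkkbkkkkkbkk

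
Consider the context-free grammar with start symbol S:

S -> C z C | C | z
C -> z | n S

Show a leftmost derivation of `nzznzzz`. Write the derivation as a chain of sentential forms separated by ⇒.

S ⇒ C   [S -> C]
C ⇒ nS   [C -> n S]
nS ⇒ nCzC   [S -> C z C]
nCzC ⇒ nzzC   [C -> z]
nzzC ⇒ nzznS   [C -> n S]
nzznS ⇒ nzznCzC   [S -> C z C]
nzznCzC ⇒ nzznzzC   [C -> z]
nzznzzC ⇒ nzznzzz   [C -> z]

S ⇒ C ⇒ nS ⇒ nCzC ⇒ nzzC ⇒ nzznS ⇒ nzznCzC ⇒ nzznzzC ⇒ nzznzzz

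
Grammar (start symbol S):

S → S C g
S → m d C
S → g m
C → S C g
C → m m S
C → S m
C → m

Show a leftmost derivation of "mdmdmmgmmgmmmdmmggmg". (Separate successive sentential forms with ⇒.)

S ⇒ SCg ⇒ SCgCg ⇒ mdCCgCg ⇒ mdSCgCgCg ⇒ mdmdCCgCgCg ⇒ mdmdmmSCgCgCg ⇒ mdmdmmgmCgCgCg ⇒ mdmdmmgmmgCgCg ⇒ mdmdmmgmmgmmSgCg ⇒ mdmdmmgmmgmmSCggCg ⇒ mdmdmmgmmgmmmdCCggCg ⇒ mdmdmmgmmgmmmdmCggCg ⇒ mdmdmmgmmgmmmdmmggCg ⇒ mdmdmmgmmgmmmdmmggmg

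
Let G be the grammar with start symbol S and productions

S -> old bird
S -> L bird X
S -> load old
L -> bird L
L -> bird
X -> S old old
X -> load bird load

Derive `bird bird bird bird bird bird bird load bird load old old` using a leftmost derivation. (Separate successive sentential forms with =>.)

S => L bird X => bird L bird X => bird bird L bird X => bird bird bird bird X => bird bird bird bird S old old => bird bird bird bird L bird X old old => bird bird bird bird bird L bird X old old => bird bird bird bird bird bird bird X old old => bird bird bird bird bird bird bird load bird load old old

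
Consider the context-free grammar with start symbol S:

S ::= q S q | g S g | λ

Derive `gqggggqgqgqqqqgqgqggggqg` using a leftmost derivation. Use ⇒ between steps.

S ⇒ gSg ⇒ gqSqg ⇒ gqgSgqg ⇒ gqggSggqg ⇒ gqgggSgggqg ⇒ gqggggSggggqg ⇒ gqggggqSqggggqg ⇒ gqggggqgSgqggggqg ⇒ gqggggqgqSqgqggggqg ⇒ gqggggqgqgSgqgqggggqg ⇒ gqggggqgqgqSqgqgqggggqg ⇒ gqggggqgqgqqSqqgqgqggggqg ⇒ gqggggqgqgqqqqgqgqggggqg

S ⇒ gSg   [S ::= g S g]
gSg ⇒ gqSqg   [S ::= q S q]
gqSqg ⇒ gqgSgqg   [S ::= g S g]
gqgSgqg ⇒ gqggSggqg   [S ::= g S g]
gqggSggqg ⇒ gqgggSgggqg   [S ::= g S g]
gqgggSgggqg ⇒ gqggggSggggqg   [S ::= g S g]
gqggggSggggqg ⇒ gqggggqSqggggqg   [S ::= q S q]
gqggggqSqggggqg ⇒ gqggggqgSgqggggqg   [S ::= g S g]
gqggggqgSgqggggqg ⇒ gqggggqgqSqgqggggqg   [S ::= q S q]
gqggggqgqSqgqggggqg ⇒ gqggggqgqgSgqgqggggqg   [S ::= g S g]
gqggggqgqgSgqgqggggqg ⇒ gqggggqgqgqSqgqgqggggqg   [S ::= q S q]
gqggggqgqgqSqgqgqggggqg ⇒ gqggggqgqgqqSqqgqgqggggqg   [S ::= q S q]
gqggggqgqgqqSqqgqgqggggqg ⇒ gqggggqgqgqqqqgqgqggggqg   [S ::= λ]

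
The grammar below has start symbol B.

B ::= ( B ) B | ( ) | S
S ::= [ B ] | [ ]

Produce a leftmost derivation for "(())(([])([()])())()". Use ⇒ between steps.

B⇒(B)B⇒(())B⇒(())(B)B⇒(())((B)B)B⇒(())((S)B)B⇒(())(([])B)B⇒(())(([])(B)B)B⇒(())(([])(S)B)B⇒(())(([])([B])B)B⇒(())(([])([()])B)B⇒(())(([])([()])())B⇒(())(([])([()])())()

B ⇒ (B)B   [B ::= ( B ) B]
(B)B ⇒ (())B   [B ::= ( )]
(())B ⇒ (())(B)B   [B ::= ( B ) B]
(())(B)B ⇒ (())((B)B)B   [B ::= ( B ) B]
(())((B)B)B ⇒ (())((S)B)B   [B ::= S]
(())((S)B)B ⇒ (())(([])B)B   [S ::= [ ]]
(())(([])B)B ⇒ (())(([])(B)B)B   [B ::= ( B ) B]
(())(([])(B)B)B ⇒ (())(([])(S)B)B   [B ::= S]
(())(([])(S)B)B ⇒ (())(([])([B])B)B   [S ::= [ B ]]
(())(([])([B])B)B ⇒ (())(([])([()])B)B   [B ::= ( )]
(())(([])([()])B)B ⇒ (())(([])([()])())B   [B ::= ( )]
(())(([])([()])())B ⇒ (())(([])([()])())()   [B ::= ( )]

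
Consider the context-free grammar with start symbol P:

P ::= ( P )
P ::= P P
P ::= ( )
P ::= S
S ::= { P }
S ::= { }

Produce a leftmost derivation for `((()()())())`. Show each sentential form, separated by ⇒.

P ⇒ (P) ⇒ (PP) ⇒ ((P)P) ⇒ ((PP)P) ⇒ ((PPP)P) ⇒ ((()PP)P) ⇒ ((()()P)P) ⇒ ((()()())P) ⇒ ((()()())())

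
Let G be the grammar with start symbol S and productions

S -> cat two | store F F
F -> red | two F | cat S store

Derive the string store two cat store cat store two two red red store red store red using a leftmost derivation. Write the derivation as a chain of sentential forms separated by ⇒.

S ⇒ store F F   [S -> store F F]
store F F ⇒ store two F F   [F -> two F]
store two F F ⇒ store two cat S store F   [F -> cat S store]
store two cat S store F ⇒ store two cat store F F store F   [S -> store F F]
store two cat store F F store F ⇒ store two cat store cat S store F store F   [F -> cat S store]
store two cat store cat S store F store F ⇒ store two cat store cat store F F store F store F   [S -> store F F]
store two cat store cat store F F store F store F ⇒ store two cat store cat store two F F store F store F   [F -> two F]
store two cat store cat store two F F store F store F ⇒ store two cat store cat store two two F F store F store F   [F -> two F]
store two cat store cat store two two F F store F store F ⇒ store two cat store cat store two two red F store F store F   [F -> red]
store two cat store cat store two two red F store F store F ⇒ store two cat store cat store two two red red store F store F   [F -> red]
store two cat store cat store two two red red store F store F ⇒ store two cat store cat store two two red red store red store F   [F -> red]
store two cat store cat store two two red red store red store F ⇒ store two cat store cat store two two red red store red store red   [F -> red]

S ⇒ store F F ⇒ store two F F ⇒ store two cat S store F ⇒ store two cat store F F store F ⇒ store two cat store cat S store F store F ⇒ store two cat store cat store F F store F store F ⇒ store two cat store cat store two F F store F store F ⇒ store two cat store cat store two two F F store F store F ⇒ store two cat store cat store two two red F store F store F ⇒ store two cat store cat store two two red red store F store F ⇒ store two cat store cat store two two red red store red store F ⇒ store two cat store cat store two two red red store red store red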